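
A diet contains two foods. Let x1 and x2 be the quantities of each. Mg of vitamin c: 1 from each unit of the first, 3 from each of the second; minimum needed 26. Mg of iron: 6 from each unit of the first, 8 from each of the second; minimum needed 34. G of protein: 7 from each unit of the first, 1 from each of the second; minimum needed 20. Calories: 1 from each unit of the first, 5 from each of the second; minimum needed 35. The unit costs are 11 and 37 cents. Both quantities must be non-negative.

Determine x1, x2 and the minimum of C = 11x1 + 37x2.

x1 = 25/2, x2 = 9/2, minimum C = 304

Vertices and C = 11x1 + 37x2:
  (0, 20) → C = 740
  (35, 0) → C = 385
  (17/10, 81/10) → C = 1592/5
  (25/2, 9/2) → C = 304
The feasible region is unbounded (it extends along (0, 1), (1, 0)), but C strictly increases along every unbounded feasible direction, so there is no improving ray and the minimum is attained at a vertex.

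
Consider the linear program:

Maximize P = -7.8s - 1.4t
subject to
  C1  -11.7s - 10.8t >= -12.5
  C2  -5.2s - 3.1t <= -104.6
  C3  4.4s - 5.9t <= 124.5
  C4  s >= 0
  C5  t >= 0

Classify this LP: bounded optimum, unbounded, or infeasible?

infeasible

The boundaries -11.7s - 10.8t = -12.5 and s = 0 meet at (0, 125/108), but that point violates -5.2s - 3.1t ≤ -104.6. Every candidate vertex is excluded by some other constraint, so the feasible region is empty.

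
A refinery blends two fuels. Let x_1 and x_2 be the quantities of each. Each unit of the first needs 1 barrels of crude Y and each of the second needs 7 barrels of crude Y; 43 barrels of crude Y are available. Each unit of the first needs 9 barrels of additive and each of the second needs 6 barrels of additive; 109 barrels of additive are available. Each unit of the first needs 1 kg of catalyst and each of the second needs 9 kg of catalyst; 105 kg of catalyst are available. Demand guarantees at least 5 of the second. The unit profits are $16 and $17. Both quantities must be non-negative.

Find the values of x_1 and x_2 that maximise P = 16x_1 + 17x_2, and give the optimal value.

x_1 = 8, x_2 = 5, maximum P = 213

Extreme points and P = 16x_1 + 17x_2:
  (0, 43/7) → P = 731/7
  (0, 5) → P = 85
  (8, 5) → P = 213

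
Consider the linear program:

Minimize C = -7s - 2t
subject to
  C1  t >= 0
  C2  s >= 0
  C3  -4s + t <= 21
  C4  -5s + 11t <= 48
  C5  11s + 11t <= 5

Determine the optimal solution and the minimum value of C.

Extreme points and C = -7s - 2t:
  (0, 0) → C = 0
  (5/11, 0) → C = -35/11
  (0, 5/11) → C = -10/11

s = 5/11, t = 0, minimum C = -35/11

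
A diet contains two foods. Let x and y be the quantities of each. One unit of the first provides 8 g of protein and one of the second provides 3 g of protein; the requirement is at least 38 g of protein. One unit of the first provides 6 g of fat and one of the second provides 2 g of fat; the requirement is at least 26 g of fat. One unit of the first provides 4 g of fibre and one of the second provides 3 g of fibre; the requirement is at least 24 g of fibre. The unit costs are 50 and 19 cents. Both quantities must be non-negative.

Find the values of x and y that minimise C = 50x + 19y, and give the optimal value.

Feasible corners and C = 50x + 19y:
  (0, 13) → C = 247
  (6, 0) → C = 300
  (1, 10) → C = 240
  (7/2, 10/3) → C = 715/3
The feasible region is unbounded (it extends along (0, 1), (1, 0)), but C strictly increases along every unbounded feasible direction, so there is no improving ray and the minimum is attained at a vertex.

The optimum lies where 8x + 3y = 38 and 4x + 3y = 24.
Solving simultaneously gives x = 7/2, y = 10/3.

x = 7/2, y = 10/3, minimum C = 715/3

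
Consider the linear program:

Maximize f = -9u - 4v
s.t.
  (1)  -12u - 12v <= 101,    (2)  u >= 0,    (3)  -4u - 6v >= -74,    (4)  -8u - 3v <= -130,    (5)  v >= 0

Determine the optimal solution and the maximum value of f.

u = 65/4, v = 0, maximum f = -585/4

Feasible corners and f = -9u - 4v:
  (31/2, 2) → f = -295/2
  (37/2, 0) → f = -333/2
  (65/4, 0) → f = -585/4

The binding constraints are -8u - 3v = -130 and v = 0.
Solving simultaneously gives u = 65/4, v = 0.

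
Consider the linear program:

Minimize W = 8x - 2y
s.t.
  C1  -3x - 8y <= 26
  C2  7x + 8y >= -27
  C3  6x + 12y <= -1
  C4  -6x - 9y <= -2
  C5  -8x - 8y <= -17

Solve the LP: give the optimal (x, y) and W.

Feasible corners and W = 8x - 2y:
  (76/3, -51/4) → W = 1369/6
  (250/21, -54/7) → W = 332/3
  (53/12, -55/24) → W = 479/12
  (137/24, -43/12) → W = 317/6

The binding constraints are 6x + 12y = -1 and -8x - 8y = -17.
Solving simultaneously gives x = 53/12, y = -55/24.

x = 53/12, y = -55/24, minimum W = 479/12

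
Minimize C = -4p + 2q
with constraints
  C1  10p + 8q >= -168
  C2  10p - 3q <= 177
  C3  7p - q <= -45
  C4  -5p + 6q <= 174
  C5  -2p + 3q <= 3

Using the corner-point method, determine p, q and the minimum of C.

Extreme points and C = -4p + 2q:
  (-8, -11) → C = 10
  (-264/23, -153/23) → C = 750/23
  (-132/19, -69/19) → C = 390/19

p = -8, q = -11, minimum C = 10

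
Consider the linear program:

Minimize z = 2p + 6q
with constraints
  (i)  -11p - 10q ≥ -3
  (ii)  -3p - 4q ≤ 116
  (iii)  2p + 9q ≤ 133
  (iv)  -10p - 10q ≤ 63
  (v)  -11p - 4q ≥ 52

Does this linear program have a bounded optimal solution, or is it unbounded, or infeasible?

bounded optimum

Vertices and z = 2p + 6q:
  (-1303/79, 1457/79) → z = 6136/79
  (-266/33, 55/6) → z = 1283/33
  (-271/10, 104/5) → z = 353/5
  (-134/35, -173/70) → z = -787/35
The feasible region has finitely many vertices and no improving ray; the minimum is -787/35 at (-134/35, -173/70).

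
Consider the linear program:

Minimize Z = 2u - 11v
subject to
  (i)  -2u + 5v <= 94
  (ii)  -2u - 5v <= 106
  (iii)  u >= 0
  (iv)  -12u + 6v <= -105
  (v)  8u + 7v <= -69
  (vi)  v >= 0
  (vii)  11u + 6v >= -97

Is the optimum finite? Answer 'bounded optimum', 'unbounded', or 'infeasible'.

The boundaries -2u + 5v = 94 and -12u + 6v = -105 meet at (363/16, 223/8), but that point violates 8u + 7v ≤ -69. Every candidate vertex is excluded by some other constraint, so the feasible region is empty.

infeasible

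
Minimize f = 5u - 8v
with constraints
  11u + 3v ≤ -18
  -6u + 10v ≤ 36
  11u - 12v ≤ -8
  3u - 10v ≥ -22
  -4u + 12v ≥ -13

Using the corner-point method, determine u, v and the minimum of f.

u = -281/16, v = -111/16, minimum f = -517/16

Feasible corners and f = 5u - 8v:
  (-16/11, -2/3) → f = -64/33
  (-246/119, 188/119) → f = -2734/119
  (-14/3, 4/5) → f = -446/15
  (-281/16, -111/16) → f = -517/16
  (-3, -25/12) → f = 5/3

At the optimal vertex, -6u + 10v = 36 and -4u + 12v = -13.
Solving simultaneously gives u = -281/16, v = -111/16.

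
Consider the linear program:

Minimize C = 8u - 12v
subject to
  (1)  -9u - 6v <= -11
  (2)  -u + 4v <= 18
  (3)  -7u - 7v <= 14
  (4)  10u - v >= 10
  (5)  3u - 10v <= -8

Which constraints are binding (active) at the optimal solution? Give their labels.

(2) and (4)

Corner points and C = 8u - 12v:
  (58/39, 190/39) → C = -1816/39
  (74, 23) → C = 316
  (108/97, 110/97) → C = -456/97

The minimum is at (58/39, 190/39). Substituting into each constraint, equality holds for (2) and (4); the remaining constraints have slack.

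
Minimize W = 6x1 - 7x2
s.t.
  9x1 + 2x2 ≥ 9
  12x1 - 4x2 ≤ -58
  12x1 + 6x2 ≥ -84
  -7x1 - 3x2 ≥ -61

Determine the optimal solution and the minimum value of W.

x1 = -95/13, x2 = 486/13, minimum W = -3972/13

Feasible corners and W = 6x1 - 7x2:
  (-4/3, 21/2) → W = -163/2
  (-95/13, 486/13) → W = -3972/13
  (35/32, 569/32) → W = -3773/32

The binding constraints are 9x1 + 2x2 = 9 and -7x1 - 3x2 = -61.
Solving simultaneously gives x1 = -95/13, x2 = 486/13.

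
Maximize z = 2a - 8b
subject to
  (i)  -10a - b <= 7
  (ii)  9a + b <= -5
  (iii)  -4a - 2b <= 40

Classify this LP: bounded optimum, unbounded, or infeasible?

Feasible corners and z = 2a - 8b:
  (-2, 13) → z = -108
  (13/8, -93/4) → z = 757/4
  (15/7, -170/7) → z = 1390/7
The feasible region has finitely many vertices and no improving ray; the maximum is 1390/7 at (15/7, -170/7).

bounded optimum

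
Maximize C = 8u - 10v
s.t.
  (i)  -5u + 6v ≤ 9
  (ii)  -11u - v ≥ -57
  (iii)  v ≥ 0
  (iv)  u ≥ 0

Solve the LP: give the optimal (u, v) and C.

u = 57/11, v = 0, maximum C = 456/11

Corner points and C = 8u - 10v:
  (333/71, 384/71) → C = -1176/71
  (0, 3/2) → C = -15
  (57/11, 0) → C = 456/11
  (0, 0) → C = 0

At the optimal vertex, -11u - v = -57 and v = 0.
Solving simultaneously gives u = 57/11, v = 0.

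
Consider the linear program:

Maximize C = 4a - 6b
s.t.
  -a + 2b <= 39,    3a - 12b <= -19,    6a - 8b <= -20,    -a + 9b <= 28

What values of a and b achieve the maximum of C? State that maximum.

a = -11/6, b = 9/8, maximum C = -169/12

Vertices and C = 4a - 6b:
  (-215/3, -49/3) → C = -566/3
  (-295/7, -11/7) → C = -1114/7
  (-11/6, 9/8) → C = -169/12
  (22/23, 74/23) → C = -356/23

The binding constraints are 3a - 12b = -19 and 6a - 8b = -20.
Solving simultaneously gives a = -11/6, b = 9/8.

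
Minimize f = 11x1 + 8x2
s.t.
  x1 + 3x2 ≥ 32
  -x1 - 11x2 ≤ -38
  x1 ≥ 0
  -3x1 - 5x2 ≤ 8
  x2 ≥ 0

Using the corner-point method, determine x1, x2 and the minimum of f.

x1 = 0, x2 = 32/3, minimum f = 256/3

Feasible corners and f = 11x1 + 8x2:
  (119/4, 3/4) → f = 1333/4
  (0, 32/3) → f = 256/3
  (38, 0) → f = 418
The feasible region is unbounded (it extends along (0, 1), (1, 0)), but f strictly increases along every unbounded feasible direction, so there is no improving ray and the minimum is attained at a vertex.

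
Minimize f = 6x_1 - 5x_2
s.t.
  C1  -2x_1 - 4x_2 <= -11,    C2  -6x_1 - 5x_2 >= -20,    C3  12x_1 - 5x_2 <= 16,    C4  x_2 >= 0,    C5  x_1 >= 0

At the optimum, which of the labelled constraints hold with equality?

Vertices and f = 6x_1 - 5x_2:
  (25/14, 13/7) → f = 10/7
  (0, 11/4) → f = -55/4
  (0, 4) → f = -20

The minimum is at (0, 4). Substituting into each constraint, equality holds for C2 and C5; the remaining constraints have slack.

C2 and C5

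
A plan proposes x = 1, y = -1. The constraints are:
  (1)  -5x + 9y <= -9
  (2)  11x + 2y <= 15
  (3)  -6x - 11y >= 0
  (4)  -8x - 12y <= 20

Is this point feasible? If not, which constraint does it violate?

(1): -14 ≤ -9 ✓
(2): 9 ≤ 15 ✓
(3): 5 ≥ 0 ✓
(4): 4 ≤ 20 ✓

feasible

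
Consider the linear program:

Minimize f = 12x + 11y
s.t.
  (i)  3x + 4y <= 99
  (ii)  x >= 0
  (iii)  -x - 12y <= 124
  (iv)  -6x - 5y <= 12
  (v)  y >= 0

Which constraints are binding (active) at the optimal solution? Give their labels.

Extreme points and f = 12x + 11y:
  (0, 99/4) → f = 1089/4
  (33, 0) → f = 396
  (0, 0) → f = 0

The minimum is at (0, 0). Substituting into each constraint, equality holds for (ii) and (v); the remaining constraints have slack.

(ii) and (v)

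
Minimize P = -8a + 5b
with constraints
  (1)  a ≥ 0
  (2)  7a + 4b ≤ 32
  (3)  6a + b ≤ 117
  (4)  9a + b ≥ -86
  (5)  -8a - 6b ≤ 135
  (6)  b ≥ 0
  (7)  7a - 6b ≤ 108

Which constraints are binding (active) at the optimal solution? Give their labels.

(2) and (6)

Vertices and P = -8a + 5b:
  (0, 8) → P = 40
  (0, 0) → P = 0
  (32/7, 0) → P = -256/7

The minimum is at (32/7, 0). Substituting into each constraint, equality holds for (2) and (6); the remaining constraints have slack.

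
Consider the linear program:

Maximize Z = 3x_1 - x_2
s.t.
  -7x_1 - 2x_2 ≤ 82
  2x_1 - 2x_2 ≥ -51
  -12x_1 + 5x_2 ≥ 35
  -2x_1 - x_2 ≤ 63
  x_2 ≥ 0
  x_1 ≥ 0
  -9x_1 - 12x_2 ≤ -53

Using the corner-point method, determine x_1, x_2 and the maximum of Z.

Feasible corners and Z = 3x_1 - x_2:
  (185/14, 271/7) → Z = 13/14
  (0, 51/2) → Z = -51/2
  (0, 7) → Z = -7

The binding constraints are 2x_1 - 2x_2 = -51 and -12x_1 + 5x_2 = 35.
Solving simultaneously gives x_1 = 185/14, x_2 = 271/7.

x_1 = 185/14, x_2 = 271/7, maximum Z = 13/14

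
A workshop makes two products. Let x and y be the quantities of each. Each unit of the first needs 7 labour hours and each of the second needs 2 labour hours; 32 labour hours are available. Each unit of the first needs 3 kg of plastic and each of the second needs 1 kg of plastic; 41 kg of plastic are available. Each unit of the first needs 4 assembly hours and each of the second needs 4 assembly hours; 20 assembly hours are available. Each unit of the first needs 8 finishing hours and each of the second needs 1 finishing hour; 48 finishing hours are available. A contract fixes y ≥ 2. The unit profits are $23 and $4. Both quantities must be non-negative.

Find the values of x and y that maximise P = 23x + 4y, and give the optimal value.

Feasible corners and P = 23x + 4y:
  (0, 5) → P = 20
  (0, 2) → P = 8
  (3, 2) → P = 77

The optimum lies where 4x + 4y = 20 and y = 2.
Solving simultaneously gives x = 3, y = 2.

x = 3, y = 2, maximum P = 77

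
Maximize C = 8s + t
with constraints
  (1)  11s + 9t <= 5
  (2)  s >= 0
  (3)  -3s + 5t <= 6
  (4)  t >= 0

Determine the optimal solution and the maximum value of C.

s = 5/11, t = 0, maximum C = 40/11

Vertices and C = 8s + t:
  (0, 5/9) → C = 5/9
  (5/11, 0) → C = 40/11
  (0, 0) → C = 0

The binding constraints are 11s + 9t = 5 and t = 0.
Solving simultaneously gives s = 5/11, t = 0.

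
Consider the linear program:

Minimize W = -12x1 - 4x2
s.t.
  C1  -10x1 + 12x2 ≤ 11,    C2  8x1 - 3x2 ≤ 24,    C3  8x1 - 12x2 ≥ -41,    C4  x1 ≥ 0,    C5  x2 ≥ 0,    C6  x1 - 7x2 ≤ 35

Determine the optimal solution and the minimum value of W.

Vertices and W = -12x1 - 4x2:
  (107/22, 164/33) → W = -2582/33
  (0, 11/12) → W = -11/3
  (3, 0) → W = -36
  (0, 0) → W = 0

The optimum lies where -10x1 + 12x2 = 11 and 8x1 - 3x2 = 24.
Solving simultaneously gives x1 = 107/22, x2 = 164/33.

x1 = 107/22, x2 = 164/33, minimum W = -2582/33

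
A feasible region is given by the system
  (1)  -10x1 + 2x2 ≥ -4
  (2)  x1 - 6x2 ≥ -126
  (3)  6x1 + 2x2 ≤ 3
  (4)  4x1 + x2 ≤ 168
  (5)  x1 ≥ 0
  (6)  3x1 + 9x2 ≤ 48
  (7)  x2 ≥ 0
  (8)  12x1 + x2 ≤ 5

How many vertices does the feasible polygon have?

5

Intersecting each pair of boundary lines and keeping only the points that satisfy every inequality leaves:
  (2/5, 0)
  (7/17, 1/17)
  (0, 3/2)
  (7/18, 1/3)
  (0, 0)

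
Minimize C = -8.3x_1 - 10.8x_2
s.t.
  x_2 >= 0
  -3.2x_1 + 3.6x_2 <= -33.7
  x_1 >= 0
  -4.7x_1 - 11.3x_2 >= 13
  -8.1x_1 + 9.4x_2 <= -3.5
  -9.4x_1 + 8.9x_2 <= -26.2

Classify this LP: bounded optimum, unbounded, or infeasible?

infeasible

The boundaries x_2 = 0 and -3.2x_1 + 3.6x_2 = -33.7 meet at (10.53125, 0), but that point violates -4.7x_1 - 11.3x_2 ≥ 13. Every candidate vertex is excluded by some other constraint, so the feasible region is empty.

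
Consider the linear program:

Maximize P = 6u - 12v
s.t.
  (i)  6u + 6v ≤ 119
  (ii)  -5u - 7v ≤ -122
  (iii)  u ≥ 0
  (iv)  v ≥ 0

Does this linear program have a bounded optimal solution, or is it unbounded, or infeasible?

bounded optimum

Corner points and P = 6u - 12v:
  (101/12, 137/12) → P = -173/2
  (0, 119/6) → P = -238
  (0, 122/7) → P = -1464/7
The feasible region has finitely many vertices and no improving ray; the maximum is -173/2 at (101/12, 137/12).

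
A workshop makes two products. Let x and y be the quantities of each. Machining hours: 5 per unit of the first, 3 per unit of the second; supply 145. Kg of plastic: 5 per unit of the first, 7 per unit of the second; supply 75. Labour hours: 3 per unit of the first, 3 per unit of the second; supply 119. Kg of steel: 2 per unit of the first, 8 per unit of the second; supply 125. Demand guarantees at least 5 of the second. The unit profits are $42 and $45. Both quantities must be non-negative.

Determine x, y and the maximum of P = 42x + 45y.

x = 8, y = 5, maximum P = 561

Corner points and P = 42x + 45y:
  (0, 75/7) → P = 3375/7
  (0, 5) → P = 225
  (8, 5) → P = 561

At the optimal vertex, 5x + 7y = 75 and y = 5.
Solving simultaneously gives x = 8, y = 5.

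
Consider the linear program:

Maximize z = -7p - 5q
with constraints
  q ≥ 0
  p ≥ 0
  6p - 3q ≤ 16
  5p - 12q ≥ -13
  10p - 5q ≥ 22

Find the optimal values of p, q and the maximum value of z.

At the optimal vertex, q = 0 and 10p - 5q = 22.
Solving simultaneously gives p = 11/5, q = 0.

p = 11/5, q = 0, maximum z = -77/5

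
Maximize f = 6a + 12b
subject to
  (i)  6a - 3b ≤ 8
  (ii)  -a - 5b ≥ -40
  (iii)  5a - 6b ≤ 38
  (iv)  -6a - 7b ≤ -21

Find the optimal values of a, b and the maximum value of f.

Extreme points and f = 6a + 12b:
  (160/33, 232/33) → f = 1248/11
  (119/60, 13/10) → f = 55/2
  (-175/23, 219/23) → f = 1578/23

At the optimal vertex, 6a - 3b = 8 and -a - 5b = -40.
Solving simultaneously gives a = 160/33, b = 232/33.

a = 160/33, b = 232/33, maximum f = 1248/11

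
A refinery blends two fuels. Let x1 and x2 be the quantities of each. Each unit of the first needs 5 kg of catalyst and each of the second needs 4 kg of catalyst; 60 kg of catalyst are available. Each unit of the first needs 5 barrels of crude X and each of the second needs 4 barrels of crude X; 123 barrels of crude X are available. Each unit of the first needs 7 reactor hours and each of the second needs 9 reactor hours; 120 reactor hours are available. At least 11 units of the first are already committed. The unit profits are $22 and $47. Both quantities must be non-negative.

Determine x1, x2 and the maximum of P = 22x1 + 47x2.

x1 = 11, x2 = 5/4, maximum P = 1203/4

Feasible corners and P = 22x1 + 47x2:
  (12, 0) → P = 264
  (11, 0) → P = 242
  (11, 5/4) → P = 1203/4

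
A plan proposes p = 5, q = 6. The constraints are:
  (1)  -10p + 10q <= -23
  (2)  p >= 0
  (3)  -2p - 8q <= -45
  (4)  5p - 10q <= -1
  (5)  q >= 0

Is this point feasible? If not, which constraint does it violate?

not feasible — violates (1)

Constraint (1): -10p + 10q = 10, which is not ≤ -23. All other constraints are satisfied.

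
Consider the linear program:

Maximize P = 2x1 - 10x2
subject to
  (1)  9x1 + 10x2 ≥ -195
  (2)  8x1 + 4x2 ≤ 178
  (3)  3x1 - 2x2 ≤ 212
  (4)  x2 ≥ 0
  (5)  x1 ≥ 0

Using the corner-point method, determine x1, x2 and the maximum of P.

x1 = 89/4, x2 = 0, maximum P = 89/2

Corner points and P = 2x1 - 10x2:
  (89/4, 0) → P = 89/2
  (0, 89/2) → P = -445
  (0, 0) → P = 0

The binding constraints are 8x1 + 4x2 = 178 and x2 = 0.
Solving simultaneously gives x1 = 89/4, x2 = 0.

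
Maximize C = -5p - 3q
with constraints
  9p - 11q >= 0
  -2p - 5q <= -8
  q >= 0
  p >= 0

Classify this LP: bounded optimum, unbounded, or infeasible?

bounded optimum

Extreme points and C = -5p - 3q:
  (88/67, 72/67) → C = -656/67
  (4, 0) → C = -20
The feasible region has finitely many vertices and no improving ray; the maximum is -656/67 at (88/67, 72/67).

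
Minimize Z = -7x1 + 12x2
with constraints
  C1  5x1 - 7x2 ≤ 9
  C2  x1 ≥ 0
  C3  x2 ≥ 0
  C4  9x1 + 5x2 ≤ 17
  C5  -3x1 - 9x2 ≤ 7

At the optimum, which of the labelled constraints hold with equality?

C1 and C3

Feasible corners and Z = -7x1 + 12x2:
  (9/5, 0) → Z = -63/5
  (41/22, 1/22) → Z = -25/2
  (0, 0) → Z = 0
  (0, 17/5) → Z = 204/5

The minimum is at (9/5, 0). Substituting into each constraint, equality holds for C1 and C3; the remaining constraints have slack.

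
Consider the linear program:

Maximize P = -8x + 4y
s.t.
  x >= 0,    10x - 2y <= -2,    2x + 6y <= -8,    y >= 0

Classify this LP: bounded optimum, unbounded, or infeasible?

infeasible

The boundaries x = 0 and 10x - 2y = -2 meet at (0, 1), but that point violates 2x + 6y ≤ -8. Every candidate vertex is excluded by some other constraint, so the feasible region is empty.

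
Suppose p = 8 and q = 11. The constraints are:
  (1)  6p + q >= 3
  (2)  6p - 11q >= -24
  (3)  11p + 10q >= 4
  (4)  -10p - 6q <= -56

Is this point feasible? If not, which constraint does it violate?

Constraint (2): 6p - 11q = -73, which is not ≥ -24. All other constraints are satisfied.

not feasible — violates (2)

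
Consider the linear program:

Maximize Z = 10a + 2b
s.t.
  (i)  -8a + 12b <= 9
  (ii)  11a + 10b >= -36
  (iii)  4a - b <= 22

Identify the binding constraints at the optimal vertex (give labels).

(i) and (iii)

Extreme points and Z = 10a + 2b:
  (-261/106, -189/212) → Z = -2799/106
  (273/40, 53/10) → Z = 1577/20
  (184/51, -386/51) → Z = 356/17

The maximum is at (273/40, 53/10). Substituting into each constraint, equality holds for (i) and (iii); the remaining constraints have slack.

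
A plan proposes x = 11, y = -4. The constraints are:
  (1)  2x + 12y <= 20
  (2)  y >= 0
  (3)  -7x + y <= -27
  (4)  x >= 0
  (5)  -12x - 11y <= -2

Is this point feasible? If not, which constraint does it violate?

Constraint (2): y = -4, which is not ≥ 0. All other constraints are satisfied.

not feasible — violates (2)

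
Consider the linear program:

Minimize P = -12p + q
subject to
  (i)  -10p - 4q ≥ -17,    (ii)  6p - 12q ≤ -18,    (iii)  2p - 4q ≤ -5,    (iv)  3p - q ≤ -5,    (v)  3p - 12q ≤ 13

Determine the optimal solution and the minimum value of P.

p = -3/22, q = 101/22, minimum P = 137/22

Extreme points and P = -12p + q:
  (-3/22, 101/22) → P = 137/22
  (-7/5, 4/5) → P = 88/5
  (-31/3, -11/3) → P = 361/3
The feasible region is unbounded (it extends along (-4, -1), (-2, 5)), but P strictly increases along every unbounded feasible direction, so there is no improving ray and the minimum is attained at a vertex.

The binding constraints are -10p - 4q = -17 and 3p - q = -5.
Solving simultaneously gives p = -3/22, q = 101/22.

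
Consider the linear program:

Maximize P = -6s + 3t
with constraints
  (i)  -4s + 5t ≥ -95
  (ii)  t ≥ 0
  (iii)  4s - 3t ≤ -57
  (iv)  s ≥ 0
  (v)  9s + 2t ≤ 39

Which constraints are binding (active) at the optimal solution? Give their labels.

(iv) and (v)

Corner points and P = -6s + 3t:
  (0, 19) → P = 57
  (3/35, 669/35) → P = 1989/35
  (0, 39/2) → P = 117/2

The maximum is at (0, 39/2). Substituting into each constraint, equality holds for (iv) and (v); the remaining constraints have slack.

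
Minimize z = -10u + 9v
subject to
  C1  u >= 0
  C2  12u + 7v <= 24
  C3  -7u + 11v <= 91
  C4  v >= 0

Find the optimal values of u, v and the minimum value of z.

Corner points and z = -10u + 9v:
  (0, 24/7) → z = 216/7
  (0, 0) → z = 0
  (2, 0) → z = -20

u = 2, v = 0, minimum z = -20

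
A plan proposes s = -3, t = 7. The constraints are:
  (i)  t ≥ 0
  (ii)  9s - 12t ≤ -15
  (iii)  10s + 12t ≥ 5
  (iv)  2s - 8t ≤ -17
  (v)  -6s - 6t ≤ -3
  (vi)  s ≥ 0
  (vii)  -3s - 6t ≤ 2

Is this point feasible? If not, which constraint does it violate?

Constraint (vi): s = -3, which is not ≥ 0. All other constraints are satisfied.

not feasible — violates (vi)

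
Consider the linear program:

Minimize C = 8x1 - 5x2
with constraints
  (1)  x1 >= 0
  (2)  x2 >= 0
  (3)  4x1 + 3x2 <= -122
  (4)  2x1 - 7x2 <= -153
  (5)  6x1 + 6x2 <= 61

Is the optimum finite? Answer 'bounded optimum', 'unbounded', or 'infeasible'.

infeasible

The boundaries x2 = 0 and 2x1 - 7x2 = -153 meet at (-153/2, 0), but that point violates x1 ≥ 0. Every candidate vertex is excluded by some other constraint, so the feasible region is empty.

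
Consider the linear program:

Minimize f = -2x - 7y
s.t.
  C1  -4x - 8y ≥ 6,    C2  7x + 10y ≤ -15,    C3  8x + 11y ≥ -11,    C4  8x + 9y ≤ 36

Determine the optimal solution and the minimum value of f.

x = 55/3, y = -43/3, minimum f = 191/3

Feasible corners and f = -2x - 7y:
  (55/3, -43/3) → f = 191/3
  (495/17, -372/17) → f = 1614/17
  (495/16, -47/2) → f = 821/8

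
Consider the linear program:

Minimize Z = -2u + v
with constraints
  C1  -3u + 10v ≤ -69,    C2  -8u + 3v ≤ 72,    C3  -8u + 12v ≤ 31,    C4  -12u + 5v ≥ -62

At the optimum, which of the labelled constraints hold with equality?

C2 and C4

Vertices and Z = -2u + v:
  (-927/71, -768/71) → Z = 1086/71
  (55/21, -214/35) → Z = -1192/105
  (-273/2, -340) → Z = -67

The minimum is at (-273/2, -340). Substituting into each constraint, equality holds for C2 and C4; the remaining constraints have slack.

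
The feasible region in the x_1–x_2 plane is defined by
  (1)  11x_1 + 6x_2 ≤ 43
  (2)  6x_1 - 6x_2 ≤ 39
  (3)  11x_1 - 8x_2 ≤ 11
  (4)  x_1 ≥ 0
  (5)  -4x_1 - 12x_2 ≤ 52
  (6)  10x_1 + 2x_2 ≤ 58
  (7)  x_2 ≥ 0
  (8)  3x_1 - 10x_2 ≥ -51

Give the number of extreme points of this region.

5

Of the 28 pairwise boundary intersections, those satisfying every inequality are:
  (205/77, 16/7)
  (31/32, 345/64)
  (1, 0)
  (0, 0)
  (0, 51/10)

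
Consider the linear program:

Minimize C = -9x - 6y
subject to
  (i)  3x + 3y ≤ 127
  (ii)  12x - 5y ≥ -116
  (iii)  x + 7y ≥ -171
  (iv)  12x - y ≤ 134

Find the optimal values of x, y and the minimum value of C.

The binding constraints are 3x + 3y = 127 and 12x - y = 134.
Solving simultaneously gives x = 529/39, y = 374/13.

x = 529/39, y = 374/13, minimum C = -3831/13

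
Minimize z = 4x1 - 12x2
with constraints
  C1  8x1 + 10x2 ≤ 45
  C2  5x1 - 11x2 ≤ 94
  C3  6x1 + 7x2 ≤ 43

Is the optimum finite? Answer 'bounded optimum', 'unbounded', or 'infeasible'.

From the feasible point (1435/138, -527/138), moving in the direction (-10, 8) keeps every constraint satisfied while z decreases without bound.

unbounded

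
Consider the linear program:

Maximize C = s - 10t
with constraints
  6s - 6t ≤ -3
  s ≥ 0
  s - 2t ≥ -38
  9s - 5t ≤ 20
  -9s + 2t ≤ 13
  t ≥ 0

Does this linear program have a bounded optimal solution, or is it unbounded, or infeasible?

bounded optimum

Corner points and C = s - 10t:
  (0, 1/2) → C = -5
  (45/8, 49/8) → C = -445/8
  (0, 13/2) → C = -65
  (230/13, 362/13) → C = -3390/13
  (25/8, 329/16) → C = -405/2
The feasible region has finitely many vertices and no improving ray; the maximum is -5 at (0, 1/2).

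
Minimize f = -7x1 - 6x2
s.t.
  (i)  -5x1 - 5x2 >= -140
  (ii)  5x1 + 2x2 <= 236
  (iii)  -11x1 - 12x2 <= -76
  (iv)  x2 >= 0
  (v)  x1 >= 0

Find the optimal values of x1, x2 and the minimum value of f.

x1 = 28, x2 = 0, minimum f = -196

Corner points and f = -7x1 - 6x2:
  (28, 0) → f = -196
  (0, 28) → f = -168
  (76/11, 0) → f = -532/11
  (0, 19/3) → f = -38

At the optimal vertex, -5x1 - 5x2 = -140 and x2 = 0.
Solving simultaneously gives x1 = 28, x2 = 0.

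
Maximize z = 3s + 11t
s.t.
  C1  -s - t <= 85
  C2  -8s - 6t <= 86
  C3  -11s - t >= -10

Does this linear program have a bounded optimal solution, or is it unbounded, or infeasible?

From the feasible point (73/29, -513/29), moving in the direction (-1, 11) keeps every constraint satisfied while z increases without bound.

unbounded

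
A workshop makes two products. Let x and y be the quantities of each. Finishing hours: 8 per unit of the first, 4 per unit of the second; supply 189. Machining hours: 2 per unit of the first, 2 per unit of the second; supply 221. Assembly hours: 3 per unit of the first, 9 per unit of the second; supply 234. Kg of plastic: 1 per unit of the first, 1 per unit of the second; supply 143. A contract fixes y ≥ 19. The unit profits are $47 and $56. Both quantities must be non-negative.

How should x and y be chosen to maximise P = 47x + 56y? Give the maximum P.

x = 51/4, y = 87/4, maximum P = 7269/4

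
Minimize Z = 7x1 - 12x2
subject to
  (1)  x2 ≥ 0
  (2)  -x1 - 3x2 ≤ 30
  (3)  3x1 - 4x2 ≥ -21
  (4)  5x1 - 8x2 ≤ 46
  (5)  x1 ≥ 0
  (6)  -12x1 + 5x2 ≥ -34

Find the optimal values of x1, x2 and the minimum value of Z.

Feasible corners and Z = 7x1 - 12x2:
  (0, 0) → Z = 0
  (17/6, 0) → Z = 119/6
  (0, 21/4) → Z = -63
  (241/33, 118/11) → Z = -2561/33

x1 = 241/33, x2 = 118/11, minimum Z = -2561/33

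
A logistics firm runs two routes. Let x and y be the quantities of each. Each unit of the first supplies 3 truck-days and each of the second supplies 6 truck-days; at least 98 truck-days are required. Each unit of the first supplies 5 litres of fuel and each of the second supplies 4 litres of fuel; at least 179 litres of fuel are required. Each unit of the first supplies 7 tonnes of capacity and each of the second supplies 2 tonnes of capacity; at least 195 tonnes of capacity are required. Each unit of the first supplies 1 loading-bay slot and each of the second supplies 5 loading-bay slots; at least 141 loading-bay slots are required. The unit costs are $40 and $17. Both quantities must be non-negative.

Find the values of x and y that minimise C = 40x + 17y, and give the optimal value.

x = 21, y = 24, minimum C = 1248

Corner points and C = 40x + 17y:
  (0, 195/2) → C = 3315/2
  (141, 0) → C = 5640
  (21, 24) → C = 1248
The feasible region is unbounded (it extends along (0, 1), (1, 0)), but C strictly increases along every unbounded feasible direction, so there is no improving ray and the minimum is attained at a vertex.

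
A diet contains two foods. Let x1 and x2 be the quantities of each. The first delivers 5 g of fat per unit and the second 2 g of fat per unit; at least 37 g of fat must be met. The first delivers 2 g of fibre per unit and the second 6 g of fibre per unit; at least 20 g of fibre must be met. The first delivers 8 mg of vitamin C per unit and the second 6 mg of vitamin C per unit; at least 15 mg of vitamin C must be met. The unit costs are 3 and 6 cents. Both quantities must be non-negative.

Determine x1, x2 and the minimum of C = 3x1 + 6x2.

The feasible region is unbounded (it extends along (0, 1), (1, 0)), but C strictly increases along every unbounded feasible direction, so there is no improving ray and the minimum is attained at a vertex.

The optimum lies where 5x1 + 2x2 = 37 and 2x1 + 6x2 = 20.
Solving simultaneously gives x1 = 7, x2 = 1.

x1 = 7, x2 = 1, minimum C = 27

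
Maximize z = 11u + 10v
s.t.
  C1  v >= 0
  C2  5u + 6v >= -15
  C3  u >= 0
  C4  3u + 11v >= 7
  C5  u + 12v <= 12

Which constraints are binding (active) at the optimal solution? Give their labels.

Feasible corners and z = 11u + 10v:
  (7/3, 0) → z = 77/3
  (12, 0) → z = 132
  (0, 7/11) → z = 70/11
  (0, 1) → z = 10

The maximum is at (12, 0). Substituting into each constraint, equality holds for C1 and C5; the remaining constraints have slack.

C1 and C5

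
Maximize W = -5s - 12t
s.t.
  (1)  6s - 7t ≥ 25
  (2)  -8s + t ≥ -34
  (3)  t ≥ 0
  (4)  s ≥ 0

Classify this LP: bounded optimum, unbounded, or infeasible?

bounded optimum

Extreme points and W = -5s - 12t:
  (213/50, 2/25) → W = -1113/50
  (25/6, 0) → W = -125/6
  (17/4, 0) → W = -85/4
The feasible region has finitely many vertices and no improving ray; the maximum is -125/6 at (25/6, 0).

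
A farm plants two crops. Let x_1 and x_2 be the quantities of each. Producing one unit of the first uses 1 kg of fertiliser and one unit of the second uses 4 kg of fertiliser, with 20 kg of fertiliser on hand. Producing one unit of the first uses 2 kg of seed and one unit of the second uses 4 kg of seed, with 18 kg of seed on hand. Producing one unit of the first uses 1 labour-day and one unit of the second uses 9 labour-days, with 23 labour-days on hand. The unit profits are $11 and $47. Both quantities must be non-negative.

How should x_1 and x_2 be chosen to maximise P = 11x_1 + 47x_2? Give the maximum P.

The optimum lies where 2x_1 + 4x_2 = 18 and x_1 + 9x_2 = 23.
Solving simultaneously gives x_1 = 5, x_2 = 2.

x_1 = 5, x_2 = 2, maximum P = 149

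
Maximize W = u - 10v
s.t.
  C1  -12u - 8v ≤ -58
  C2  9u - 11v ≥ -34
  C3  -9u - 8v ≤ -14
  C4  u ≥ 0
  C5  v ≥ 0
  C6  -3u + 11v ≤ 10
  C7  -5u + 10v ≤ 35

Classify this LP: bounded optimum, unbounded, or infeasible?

unbounded

From the feasible point (29/6, 0), moving in the direction (1, 0) keeps every constraint satisfied while W increases without bound.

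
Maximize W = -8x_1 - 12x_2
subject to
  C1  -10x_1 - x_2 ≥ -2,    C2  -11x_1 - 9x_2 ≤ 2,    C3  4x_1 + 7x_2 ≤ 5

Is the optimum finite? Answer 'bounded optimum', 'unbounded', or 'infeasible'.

Corner points and W = -8x_1 - 12x_2:
  (20/79, -42/79) → W = 344/79
  (3/22, 7/11) → W = -96/11
  (-59/41, 63/41) → W = -284/41
The feasible region has finitely many vertices and no improving ray; the maximum is 344/79 at (20/79, -42/79).

bounded optimum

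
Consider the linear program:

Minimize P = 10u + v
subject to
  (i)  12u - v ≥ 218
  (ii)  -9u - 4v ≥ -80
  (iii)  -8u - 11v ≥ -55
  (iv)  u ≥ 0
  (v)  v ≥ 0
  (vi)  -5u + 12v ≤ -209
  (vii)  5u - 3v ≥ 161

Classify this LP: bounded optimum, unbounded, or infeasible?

infeasible

The boundaries 12u - v = 218 and u = 0 meet at (0, -218), but that point violates v ≥ 0. Every candidate vertex is excluded by some other constraint, so the feasible region is empty.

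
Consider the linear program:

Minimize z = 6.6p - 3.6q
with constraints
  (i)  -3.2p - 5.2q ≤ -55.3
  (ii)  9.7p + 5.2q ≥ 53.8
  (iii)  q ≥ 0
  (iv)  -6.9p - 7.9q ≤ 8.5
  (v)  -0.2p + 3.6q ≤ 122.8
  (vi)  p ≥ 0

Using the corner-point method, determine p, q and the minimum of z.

The feasible region is unbounded (it extends along (18, 1), (1, 0)), but z strictly increases along every unbounded feasible direction, so there is no improving ray and the minimum is attained at a vertex.

The binding constraints are -0.2p + 3.6q = 122.8 and p = 0.
Solving simultaneously gives p = 0, q = 307/9.

p = 0, q = 307/9, minimum z = -614/5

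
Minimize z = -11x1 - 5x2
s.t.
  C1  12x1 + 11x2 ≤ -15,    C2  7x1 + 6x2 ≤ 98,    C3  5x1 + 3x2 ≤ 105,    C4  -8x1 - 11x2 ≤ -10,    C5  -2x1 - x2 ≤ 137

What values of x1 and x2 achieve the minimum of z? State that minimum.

x1 = -25/4, x2 = 60/11, minimum z = 1825/44

Extreme points and z = -11x1 - 5x2:
  (-25/4, 60/11) → z = 1825/44
  (-746/5, 807/5) → z = 4171/5
  (-1517/14, 558/7) → z = 11107/14

The binding constraints are 12x1 + 11x2 = -15 and -8x1 - 11x2 = -10.
Solving simultaneously gives x1 = -25/4, x2 = 60/11.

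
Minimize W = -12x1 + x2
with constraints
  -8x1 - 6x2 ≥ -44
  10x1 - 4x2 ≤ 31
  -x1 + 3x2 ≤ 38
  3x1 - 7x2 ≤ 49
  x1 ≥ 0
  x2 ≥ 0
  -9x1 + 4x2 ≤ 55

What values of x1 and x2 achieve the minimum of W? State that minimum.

Corner points and W = -12x1 + x2:
  (181/46, 48/23) → W = -1038/23
  (0, 22/3) → W = 22/3
  (31/10, 0) → W = -186/5
  (0, 0) → W = 0

x1 = 181/46, x2 = 48/23, minimum W = -1038/23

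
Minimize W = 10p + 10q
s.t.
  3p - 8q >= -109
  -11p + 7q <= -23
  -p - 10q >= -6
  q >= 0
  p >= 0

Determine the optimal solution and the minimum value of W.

p = 23/11, q = 0, minimum W = 230/11

The binding constraints are -11p + 7q = -23 and q = 0.
Solving simultaneously gives p = 23/11, q = 0.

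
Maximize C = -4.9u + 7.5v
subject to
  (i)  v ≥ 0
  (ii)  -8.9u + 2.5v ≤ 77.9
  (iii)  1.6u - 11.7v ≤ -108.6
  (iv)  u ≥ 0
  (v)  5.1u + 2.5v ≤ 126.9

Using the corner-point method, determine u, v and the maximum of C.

At the optimal vertex, -8.9u + 2.5v = 77.9 and 5.1u + 2.5v = 126.9.
Solving simultaneously gives u = 7/2, v = 2181/50.

u = 3.5, v = 43.62, maximum C = 310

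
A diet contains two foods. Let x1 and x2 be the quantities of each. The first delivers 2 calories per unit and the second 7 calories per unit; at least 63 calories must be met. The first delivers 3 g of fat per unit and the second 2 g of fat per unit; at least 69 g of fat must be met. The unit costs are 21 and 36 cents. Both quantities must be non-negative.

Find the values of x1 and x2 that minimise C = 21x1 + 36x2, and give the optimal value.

x1 = 21, x2 = 3, minimum C = 549

Vertices and C = 21x1 + 36x2:
  (0, 69/2) → C = 1242
  (63/2, 0) → C = 1323/2
  (21, 3) → C = 549
The feasible region is unbounded (it extends along (0, 1), (1, 0)), but C strictly increases along every unbounded feasible direction, so there is no improving ray and the minimum is attained at a vertex.

The binding constraints are 2x1 + 7x2 = 63 and 3x1 + 2x2 = 69.
Solving simultaneously gives x1 = 21, x2 = 3.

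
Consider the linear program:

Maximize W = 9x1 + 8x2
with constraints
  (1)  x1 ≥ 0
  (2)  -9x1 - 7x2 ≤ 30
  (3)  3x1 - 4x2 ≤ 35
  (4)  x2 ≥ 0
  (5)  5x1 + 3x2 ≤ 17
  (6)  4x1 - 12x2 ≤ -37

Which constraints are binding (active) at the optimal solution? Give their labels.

(1) and (5)

Vertices and W = 9x1 + 8x2:
  (0, 17/3) → W = 136/3
  (0, 37/12) → W = 74/3
  (31/24, 253/72) → W = 2861/72

The maximum is at (0, 17/3). Substituting into each constraint, equality holds for (1) and (5); the remaining constraints have slack.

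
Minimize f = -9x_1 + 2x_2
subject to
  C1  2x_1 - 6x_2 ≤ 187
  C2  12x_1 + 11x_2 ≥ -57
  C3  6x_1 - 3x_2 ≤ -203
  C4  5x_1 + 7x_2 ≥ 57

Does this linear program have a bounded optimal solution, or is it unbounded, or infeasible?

unbounded

From the feasible point (-1026/29, 969/29), moving in the direction (3, 6) keeps every constraint satisfied while f decreases without bound.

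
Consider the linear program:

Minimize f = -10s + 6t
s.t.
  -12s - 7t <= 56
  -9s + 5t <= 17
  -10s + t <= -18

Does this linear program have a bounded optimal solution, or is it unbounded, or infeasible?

From the feasible point (35/41, -388/41), moving in the direction (7, -12) keeps every constraint satisfied while f decreases without bound.

unbounded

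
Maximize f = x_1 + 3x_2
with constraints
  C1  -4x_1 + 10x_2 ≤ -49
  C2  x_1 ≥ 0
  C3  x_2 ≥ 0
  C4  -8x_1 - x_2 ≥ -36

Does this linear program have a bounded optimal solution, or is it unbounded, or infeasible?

infeasible

The boundaries -4x_1 + 10x_2 = -49 and x_1 = 0 meet at (0, -49/10), but that point violates x_2 ≥ 0. Every candidate vertex is excluded by some other constraint, so the feasible region is empty.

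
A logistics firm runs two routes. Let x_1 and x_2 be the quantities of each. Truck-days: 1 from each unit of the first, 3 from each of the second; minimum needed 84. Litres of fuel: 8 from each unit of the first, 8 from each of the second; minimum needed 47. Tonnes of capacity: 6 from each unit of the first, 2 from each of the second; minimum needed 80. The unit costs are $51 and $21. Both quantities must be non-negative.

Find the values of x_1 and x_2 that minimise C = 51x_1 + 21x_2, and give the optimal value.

x_1 = 9/2, x_2 = 53/2, minimum C = 786

Vertices and C = 51x_1 + 21x_2:
  (0, 40) → C = 840
  (84, 0) → C = 4284
  (9/2, 53/2) → C = 786
The feasible region is unbounded (it extends along (0, 1), (1, 0)), but C strictly increases along every unbounded feasible direction, so there is no improving ray and the minimum is attained at a vertex.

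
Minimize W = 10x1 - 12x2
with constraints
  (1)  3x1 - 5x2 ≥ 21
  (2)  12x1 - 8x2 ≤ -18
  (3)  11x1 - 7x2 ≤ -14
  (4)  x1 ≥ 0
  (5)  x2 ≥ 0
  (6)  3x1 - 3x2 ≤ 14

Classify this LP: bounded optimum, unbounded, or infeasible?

infeasible

The boundaries 12x1 - 8x2 = -18 and 11x1 - 7x2 = -14 meet at (7/2, 15/2), but that point violates 3x1 - 5x2 ≥ 21. Every candidate vertex is excluded by some other constraint, so the feasible region is empty.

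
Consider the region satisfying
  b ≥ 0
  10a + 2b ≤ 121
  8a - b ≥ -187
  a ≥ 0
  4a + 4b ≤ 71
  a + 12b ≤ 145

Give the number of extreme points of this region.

Intersecting each pair of boundary lines and keeping only the points that satisfy every inequality leaves:
  (121/10, 0)
  (0, 0)
  (171/16, 113/16)
  (0, 145/12)
  (68/11, 509/44)

5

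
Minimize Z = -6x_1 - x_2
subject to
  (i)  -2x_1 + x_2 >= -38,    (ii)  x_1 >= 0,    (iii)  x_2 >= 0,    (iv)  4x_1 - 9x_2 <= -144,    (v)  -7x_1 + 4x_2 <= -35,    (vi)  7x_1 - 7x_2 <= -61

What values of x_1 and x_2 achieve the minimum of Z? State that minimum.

Vertices and Z = -6x_1 - x_2:
  (117, 196) → Z = -898
  (327/7, 388/7) → Z = -2350/7
  (163/7, 32) → Z = -1202/7

The binding constraints are -2x_1 + x_2 = -38 and -7x_1 + 4x_2 = -35.
Solving simultaneously gives x_1 = 117, x_2 = 196.

x_1 = 117, x_2 = 196, minimum Z = -898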